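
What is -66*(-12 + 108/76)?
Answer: 13266/19 ≈ 698.21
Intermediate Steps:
-66*(-12 + 108/76) = -66*(-12 + 108*(1/76)) = -66*(-12 + 27/19) = -66*(-201/19) = 13266/19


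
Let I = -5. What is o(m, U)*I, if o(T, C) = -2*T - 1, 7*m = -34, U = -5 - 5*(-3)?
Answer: -305/7 ≈ -43.571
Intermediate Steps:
U = 10 (U = -5 + 15 = 10)
m = -34/7 (m = (1/7)*(-34) = -34/7 ≈ -4.8571)
o(T, C) = -1 - 2*T
o(m, U)*I = (-1 - 2*(-34/7))*(-5) = (-1 + 68/7)*(-5) = (61/7)*(-5) = -305/7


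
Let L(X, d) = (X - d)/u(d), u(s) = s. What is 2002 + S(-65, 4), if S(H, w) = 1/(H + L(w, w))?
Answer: 130129/65 ≈ 2002.0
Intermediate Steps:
L(X, d) = (X - d)/d
S(H, w) = 1/H (S(H, w) = 1/(H + (w - w)/w) = 1/(H + 0/w) = 1/(H + 0) = 1/H)
2002 + S(-65, 4) = 2002 + 1/(-65) = 2002 - 1/65 = 130129/65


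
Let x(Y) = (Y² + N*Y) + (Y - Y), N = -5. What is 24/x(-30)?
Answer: 4/175 ≈ 0.022857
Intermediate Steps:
x(Y) = Y² - 5*Y (x(Y) = (Y² - 5*Y) + (Y - Y) = (Y² - 5*Y) + 0 = Y² - 5*Y)
24/x(-30) = 24/((-30*(-5 - 30))) = 24/((-30*(-35))) = 24/1050 = 24*(1/1050) = 4/175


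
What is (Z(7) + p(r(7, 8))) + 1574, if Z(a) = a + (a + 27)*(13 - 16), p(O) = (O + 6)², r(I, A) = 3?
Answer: 1560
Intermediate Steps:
p(O) = (6 + O)²
Z(a) = -81 - 2*a (Z(a) = a + (27 + a)*(-3) = a + (-81 - 3*a) = -81 - 2*a)
(Z(7) + p(r(7, 8))) + 1574 = ((-81 - 2*7) + (6 + 3)²) + 1574 = ((-81 - 14) + 9²) + 1574 = (-95 + 81) + 1574 = -14 + 1574 = 1560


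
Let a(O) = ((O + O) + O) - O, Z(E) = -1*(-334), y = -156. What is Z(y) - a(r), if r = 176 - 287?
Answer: 556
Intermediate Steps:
r = -111
Z(E) = 334
a(O) = 2*O (a(O) = (2*O + O) - O = 3*O - O = 2*O)
Z(y) - a(r) = 334 - 2*(-111) = 334 - 1*(-222) = 334 + 222 = 556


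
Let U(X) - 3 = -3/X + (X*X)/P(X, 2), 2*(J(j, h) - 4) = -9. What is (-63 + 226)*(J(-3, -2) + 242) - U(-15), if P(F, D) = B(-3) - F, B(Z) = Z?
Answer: 786851/20 ≈ 39343.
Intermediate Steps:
J(j, h) = -1/2 (J(j, h) = 4 + (1/2)*(-9) = 4 - 9/2 = -1/2)
P(F, D) = -3 - F
U(X) = 3 - 3/X + X**2/(-3 - X) (U(X) = 3 + (-3/X + (X*X)/(-3 - X)) = 3 + (-3/X + X**2/(-3 - X)) = 3 - 3/X + X**2/(-3 - X))
(-63 + 226)*(J(-3, -2) + 242) - U(-15) = (-63 + 226)*(-1/2 + 242) - (-9 - 1*(-15)**3 + 3*(-15)**2 + 6*(-15))/((-15)*(3 - 15)) = 163*(483/2) - (-1)*(-9 - 1*(-3375) + 3*225 - 90)/(15*(-12)) = 78729/2 - (-1)*(-1)*(-9 + 3375 + 675 - 90)/(15*12) = 78729/2 - (-1)*(-1)*3951/(15*12) = 78729/2 - 1*439/20 = 78729/2 - 439/20 = 786851/20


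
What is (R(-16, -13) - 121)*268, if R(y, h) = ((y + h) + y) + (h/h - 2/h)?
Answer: -574324/13 ≈ -44179.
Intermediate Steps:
R(y, h) = 1 + h - 2/h + 2*y (R(y, h) = ((h + y) + y) + (1 - 2/h) = (h + 2*y) + (1 - 2/h) = 1 + h - 2/h + 2*y)
(R(-16, -13) - 121)*268 = ((1 - 13 - 2/(-13) + 2*(-16)) - 121)*268 = ((1 - 13 - 2*(-1/13) - 32) - 121)*268 = ((1 - 13 + 2/13 - 32) - 121)*268 = (-570/13 - 121)*268 = -2143/13*268 = -574324/13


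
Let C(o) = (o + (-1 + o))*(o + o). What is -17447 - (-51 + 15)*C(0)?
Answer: -17447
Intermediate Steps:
C(o) = 2*o*(-1 + 2*o) (C(o) = (-1 + 2*o)*(2*o) = 2*o*(-1 + 2*o))
-17447 - (-51 + 15)*C(0) = -17447 - (-51 + 15)*2*0*(-1 + 2*0) = -17447 - (-36)*2*0*(-1 + 0) = -17447 - (-36)*2*0*(-1) = -17447 - (-36)*0 = -17447 - 1*0 = -17447 + 0 = -17447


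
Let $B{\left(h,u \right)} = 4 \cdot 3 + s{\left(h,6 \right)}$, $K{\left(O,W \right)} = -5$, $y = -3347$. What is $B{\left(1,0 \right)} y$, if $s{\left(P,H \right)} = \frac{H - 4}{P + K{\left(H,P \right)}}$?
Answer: $- \frac{76981}{2} \approx -38491.0$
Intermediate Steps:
$s{\left(P,H \right)} = \frac{-4 + H}{-5 + P}$ ($s{\left(P,H \right)} = \frac{H - 4}{P - 5} = \frac{-4 + H}{-5 + P}$)
$B{\left(h,u \right)} = 12 + \frac{2}{-5 + h}$ ($B{\left(h,u \right)} = 4 \cdot 3 + \frac{-4 + 6}{-5 + h} = 12 + \frac{1}{-5 + h} 2 = 12 + \frac{2}{-5 + h}$)
$B{\left(1,0 \right)} y = \frac{2 \left(-29 + 6 \cdot 1\right)}{-5 + 1} \left(-3347\right) = \frac{2 \left(-29 + 6\right)}{-4} \left(-3347\right) = 2 \left(- \frac{1}{4}\right) \left(-23\right) \left(-3347\right) = \frac{23}{2} \left(-3347\right) = - \frac{76981}{2}$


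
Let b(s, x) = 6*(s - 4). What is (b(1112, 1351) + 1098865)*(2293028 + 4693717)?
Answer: 7723937425185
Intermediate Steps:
b(s, x) = -24 + 6*s (b(s, x) = 6*(-4 + s) = -24 + 6*s)
(b(1112, 1351) + 1098865)*(2293028 + 4693717) = ((-24 + 6*1112) + 1098865)*(2293028 + 4693717) = ((-24 + 6672) + 1098865)*6986745 = (6648 + 1098865)*6986745 = 1105513*6986745 = 7723937425185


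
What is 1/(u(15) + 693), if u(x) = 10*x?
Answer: 1/843 ≈ 0.0011862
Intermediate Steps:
1/(u(15) + 693) = 1/(10*15 + 693) = 1/(150 + 693) = 1/843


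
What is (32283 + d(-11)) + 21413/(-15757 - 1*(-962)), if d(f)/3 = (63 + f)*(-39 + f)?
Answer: 362204572/14795 ≈ 24482.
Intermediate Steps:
d(f) = 3*(-39 + f)*(63 + f) (d(f) = 3*((63 + f)*(-39 + f)) = 3*((-39 + f)*(63 + f)) = 3*(-39 + f)*(63 + f))
(32283 + d(-11)) + 21413/(-15757 - 1*(-962)) = (32283 + (-7371 + 3*(-11)**2 + 72*(-11))) + 21413/(-15757 - 1*(-962)) = (32283 + (-7371 + 3*121 - 792)) + 21413/(-15757 + 962) = (32283 + (-7371 + 363 - 792)) + 21413/(-14795) = (32283 - 7800) + 21413*(-1/14795) = 24483 - 21413/14795 = 362204572/14795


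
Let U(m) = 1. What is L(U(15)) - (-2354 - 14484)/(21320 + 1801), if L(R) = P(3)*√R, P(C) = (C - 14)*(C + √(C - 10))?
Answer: -746155/23121 - 11*I*√7 ≈ -32.272 - 29.103*I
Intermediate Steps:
P(C) = (-14 + C)*(C + √(-10 + C))
L(R) = √R*(-33 - 11*I*√7) (L(R) = (3² - 14*3 - 14*√(-10 + 3) + 3*√(-10 + 3))*√R = (9 - 42 - 14*I*√7 + 3*√(-7))*√R = (9 - 42 - 14*I*√7 + 3*(I*√7))*√R = (9 - 42 - 14*I*√7 + 3*I*√7)*√R = (-33 - 11*I*√7)*√R = √R*(-33 - 11*I*√7))
L(U(15)) - (-2354 - 14484)/(21320 + 1801) = 11*√1*(-3 - I*√7) - (-2354 - 14484)/(21320 + 1801) = 11*1*(-3 - I*√7) - (-16838)/23121 = (-33 - 11*I*√7) - (-16838)/23121 = (-33 - 11*I*√7) - 1*(-16838/23121) = (-33 - 11*I*√7) + 16838/23121 = -746155/23121 - 11*I*√7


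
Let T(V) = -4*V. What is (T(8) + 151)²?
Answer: 14161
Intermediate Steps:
(T(8) + 151)² = (-4*8 + 151)² = (-32 + 151)² = 119² = 14161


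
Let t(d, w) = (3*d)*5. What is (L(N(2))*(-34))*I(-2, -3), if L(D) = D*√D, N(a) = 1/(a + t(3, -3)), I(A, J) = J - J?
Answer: 0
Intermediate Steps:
I(A, J) = 0
t(d, w) = 15*d
N(a) = 1/(45 + a) (N(a) = 1/(a + 15*3) = 1/(a + 45) = 1/(45 + a))
L(D) = D^(3/2)
(L(N(2))*(-34))*I(-2, -3) = ((1/(45 + 2))^(3/2)*(-34))*0 = ((1/47)^(3/2)*(-34))*0 = ((√47/2209)*(-34))*0 = -34*√47/2209*0 = 0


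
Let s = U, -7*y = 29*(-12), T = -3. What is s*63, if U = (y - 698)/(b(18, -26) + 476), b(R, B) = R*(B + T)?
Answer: 20421/23 ≈ 887.87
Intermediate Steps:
b(R, B) = R*(-3 + B) (b(R, B) = R*(B - 3) = R*(-3 + B))
y = 348/7 (y = -29*(-12)/7 = -⅐*(-348) = 348/7 ≈ 49.714)
U = 2269/161 (U = (348/7 - 698)/(18*(-3 - 26) + 476) = -4538/(7*(18*(-29) + 476)) = -4538/(7*(-522 + 476)) = -4538/7/(-46) = -4538/7*(-1/46) = 2269/161 ≈ 14.093)
s = 2269/161 ≈ 14.093
s*63 = (2269/161)*63 = 20421/23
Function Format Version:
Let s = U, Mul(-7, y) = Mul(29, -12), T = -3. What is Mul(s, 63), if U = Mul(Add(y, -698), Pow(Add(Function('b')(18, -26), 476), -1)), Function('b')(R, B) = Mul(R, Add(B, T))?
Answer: Rational(20421, 23) ≈ 887.87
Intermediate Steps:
Function('b')(R, B) = Mul(R, Add(-3, B)) (Function('b')(R, B) = Mul(R, Add(B, -3)) = Mul(R, Add(-3, B)))
y = Rational(348, 7) (y = Mul(Rational(-1, 7), Mul(29, -12)) = Mul(Rational(-1, 7), -348) = Rational(348, 7) ≈ 49.714)
U = Rational(2269, 161) (U = Mul(Add(Rational(348, 7), -698), Pow(Add(Mul(18, Add(-3, -26)), 476), -1)) = Mul(Rational(-4538, 7), Pow(Add(Mul(18, -29), 476), -1)) = Mul(Rational(-4538, 7), Pow(Add(-522, 476), -1)) = Mul(Rational(-4538, 7), Pow(-46, -1)) = Mul(Rational(-4538, 7), Rational(-1, 46)) = Rational(2269, 161) ≈ 14.093)
s = Rational(2269, 161) ≈ 14.093
Mul(s, 63) = Mul(Rational(2269, 161), 63) = Rational(20421, 23)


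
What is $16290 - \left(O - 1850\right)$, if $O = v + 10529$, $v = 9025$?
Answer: $-1414$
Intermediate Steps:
$O = 19554$ ($O = 9025 + 10529 = 19554$)
$16290 - \left(O - 1850\right) = 16290 - \left(19554 - 1850\right) = 16290 - 17704 = -1414$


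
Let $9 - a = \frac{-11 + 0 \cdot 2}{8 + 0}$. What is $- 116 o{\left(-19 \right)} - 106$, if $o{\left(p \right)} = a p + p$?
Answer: $\frac{49929}{2} \approx 24965.0$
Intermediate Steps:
$a = \frac{83}{8}$ ($a = 9 - \frac{-11 + 0 \cdot 2}{8 + 0} = 9 - \frac{-11 + 0}{8} = 9 - \left(-11\right) \frac{1}{8} = 9 - - \frac{11}{8} = 9 + \frac{11}{8} = \frac{83}{8} \approx 10.375$)
$o{\left(p \right)} = \frac{91 p}{8}$ ($o{\left(p \right)} = \frac{83 p}{8} + p = \frac{91 p}{8}$)
$- 116 o{\left(-19 \right)} - 106 = - 116 \cdot \frac{91}{8} \left(-19\right) - 106 = \left(-116\right) \left(- \frac{1729}{8}\right) - 106 = \frac{50141}{2} - 106 = \frac{49929}{2}$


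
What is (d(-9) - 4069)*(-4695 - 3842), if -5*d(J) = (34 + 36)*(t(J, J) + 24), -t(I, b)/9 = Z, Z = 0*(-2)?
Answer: 37605485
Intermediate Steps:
Z = 0
t(I, b) = 0 (t(I, b) = -9*0 = 0)
d(J) = -336 (d(J) = -(34 + 36)*(0 + 24)/5 = -14*24 = -⅕*1680 = -336)
(d(-9) - 4069)*(-4695 - 3842) = (-336 - 4069)*(-4695 - 3842) = -4405*(-8537) = 37605485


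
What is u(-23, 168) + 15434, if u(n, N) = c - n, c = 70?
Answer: 15527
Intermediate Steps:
u(n, N) = 70 - n
u(-23, 168) + 15434 = (70 - 1*(-23)) + 15434 = (70 + 23) + 15434 = 93 + 15434 = 15527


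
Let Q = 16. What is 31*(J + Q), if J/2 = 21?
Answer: 1798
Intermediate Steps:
J = 42 (J = 2*21 = 42)
31*(J + Q) = 31*(42 + 16) = 31*58 = 1798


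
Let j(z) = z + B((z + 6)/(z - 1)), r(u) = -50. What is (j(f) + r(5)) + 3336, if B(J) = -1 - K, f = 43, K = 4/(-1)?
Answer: 3332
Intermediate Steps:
K = -4 (K = 4*(-1) = -4)
B(J) = 3 (B(J) = -1 - 1*(-4) = -1 + 4 = 3)
j(z) = 3 + z (j(z) = z + 3 = 3 + z)
(j(f) + r(5)) + 3336 = ((3 + 43) - 50) + 3336 = (46 - 50) + 3336 = -4 + 3336 = 3332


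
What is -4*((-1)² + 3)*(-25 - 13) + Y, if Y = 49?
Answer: 657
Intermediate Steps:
-4*((-1)² + 3)*(-25 - 13) + Y = -4*((-1)² + 3)*(-25 - 13) + 49 = -4*(1 + 3)*(-38) + 49 = -16*(-38) + 49 = -4*(-152) + 49 = 608 + 49 = 657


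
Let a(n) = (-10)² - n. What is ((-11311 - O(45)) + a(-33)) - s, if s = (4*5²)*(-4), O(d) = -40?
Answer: -10738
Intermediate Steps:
a(n) = 100 - n
s = -400 (s = (4*25)*(-4) = 100*(-4) = -400)
((-11311 - O(45)) + a(-33)) - s = ((-11311 - 1*(-40)) + (100 - 1*(-33))) - 1*(-400) = ((-11311 + 40) + (100 + 33)) + 400 = (-11271 + 133) + 400 = -11138 + 400 = -10738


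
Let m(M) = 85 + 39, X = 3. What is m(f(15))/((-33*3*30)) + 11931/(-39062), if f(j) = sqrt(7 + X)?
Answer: -20139379/58007070 ≈ -0.34719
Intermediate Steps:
f(j) = sqrt(10) (f(j) = sqrt(7 + 3) = sqrt(10))
m(M) = 124
m(f(15))/((-33*3*30)) + 11931/(-39062) = 124/((-33*3*30)) + 11931/(-39062) = 124/((-99*30)) + 11931*(-1/39062) = 124/(-2970) - 11931/39062 = 124*(-1/2970) - 11931/39062 = -62/1485 - 11931/39062 = -20139379/58007070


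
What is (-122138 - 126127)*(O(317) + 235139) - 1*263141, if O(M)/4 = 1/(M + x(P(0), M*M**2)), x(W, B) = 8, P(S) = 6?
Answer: -3794508252052/65 ≈ -5.8377e+10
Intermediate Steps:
O(M) = 4/(8 + M) (O(M) = 4/(M + 8) = 4/(8 + M))
(-122138 - 126127)*(O(317) + 235139) - 1*263141 = (-122138 - 126127)*(4/(8 + 317) + 235139) - 1*263141 = -248265*(4/325 + 235139) - 263141 = -248265*76420179/325 - 263141 = -3794491147887/65 - 263141 = -3794508252052/65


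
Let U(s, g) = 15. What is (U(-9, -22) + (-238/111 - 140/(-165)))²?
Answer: 279993289/1490841 ≈ 187.81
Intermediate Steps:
(U(-9, -22) + (-238/111 - 140/(-165)))² = (15 + (-238/111 - 140/(-165)))² = (15 + (-238*1/111 - 140*(-1/165)))² = (15 + (-238/111 + 28/33))² = (15 - 1582/1221)² = (16733/1221)² = 279993289/1490841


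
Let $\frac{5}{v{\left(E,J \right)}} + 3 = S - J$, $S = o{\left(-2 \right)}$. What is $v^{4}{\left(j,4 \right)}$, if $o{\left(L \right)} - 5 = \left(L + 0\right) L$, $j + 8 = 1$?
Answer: $\frac{625}{16} \approx 39.063$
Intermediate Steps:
$j = -7$ ($j = -8 + 1 = -7$)
$o{\left(L \right)} = 5 + L^{2}$ ($o{\left(L \right)} = 5 + \left(L + 0\right) L = 5 + L L = 5 + L^{2}$)
$S = 9$ ($S = 5 + \left(-2\right)^{2} = 5 + 4 = 9$)
$v{\left(E,J \right)} = \frac{5}{6 - J}$ ($v{\left(E,J \right)} = \frac{5}{-3 - \left(-9 + J\right)} = \frac{5}{6 - J}$)
$v^{4}{\left(j,4 \right)} = \left(- \frac{5}{-6 + 4}\right)^{4} = \left(- \frac{5}{-2}\right)^{4} = \left(\left(-5\right) \left(- \frac{1}{2}\right)\right)^{4} = \left(\frac{5}{2}\right)^{4} = \frac{625}{16}$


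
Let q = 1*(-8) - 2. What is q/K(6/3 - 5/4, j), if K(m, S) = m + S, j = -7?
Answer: 8/5 ≈ 1.6000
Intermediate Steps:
q = -10 (q = -8 - 2 = -10)
K(m, S) = S + m
q/K(6/3 - 5/4, j) = -10/(-7 + (6/3 - 5/4)) = -10/(-7 + (6*(1/3) - 5*1/4)) = -10/(-7 + (2 - 5/4)) = -10/(-7 + 3/4) = -10/(-25/4) = -4/25*(-10) = 8/5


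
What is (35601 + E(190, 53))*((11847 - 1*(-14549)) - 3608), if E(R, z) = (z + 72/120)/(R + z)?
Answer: 36507627652/45 ≈ 8.1128e+8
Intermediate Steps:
E(R, z) = (⅗ + z)/(R + z) (E(R, z) = (z + 72*(1/120))/(R + z) = (z + ⅗)/(R + z) = (⅗ + z)/(R + z))
(35601 + E(190, 53))*((11847 - 1*(-14549)) - 3608) = (35601 + (⅗ + 53)/(190 + 53))*((11847 - 1*(-14549)) - 3608) = (35601 + (268/5)/243)*((11847 + 14549) - 3608) = (35601 + (1/243)*(268/5))*(26396 - 3608) = (35601 + 268/1215)*22788 = (43255483/1215)*22788 = 36507627652/45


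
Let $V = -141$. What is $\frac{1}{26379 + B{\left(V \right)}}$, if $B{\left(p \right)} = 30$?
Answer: $\frac{1}{26409} \approx 3.7866 \cdot 10^{-5}$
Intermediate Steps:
$\frac{1}{26379 + B{\left(V \right)}} = \frac{1}{26379 + 30} = \frac{1}{26409}$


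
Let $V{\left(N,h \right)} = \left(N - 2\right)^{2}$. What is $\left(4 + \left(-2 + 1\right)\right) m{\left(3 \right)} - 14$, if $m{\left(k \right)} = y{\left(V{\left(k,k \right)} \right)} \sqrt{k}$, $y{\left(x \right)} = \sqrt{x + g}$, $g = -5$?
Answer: $-14 + 6 i \sqrt{3} \approx -14.0 + 10.392 i$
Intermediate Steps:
$V{\left(N,h \right)} = \left(-2 + N\right)^{2}$
$y{\left(x \right)} = \sqrt{-5 + x}$ ($y{\left(x \right)} = \sqrt{x - 5} = \sqrt{-5 + x}$)
$m{\left(k \right)} = \sqrt{k} \sqrt{-5 + \left(-2 + k\right)^{2}}$ ($m{\left(k \right)} = \sqrt{-5 + \left(-2 + k\right)^{2}} \sqrt{k} = \sqrt{k} \sqrt{-5 + \left(-2 + k\right)^{2}}$)
$\left(4 + \left(-2 + 1\right)\right) m{\left(3 \right)} - 14 = \left(4 + \left(-2 + 1\right)\right) \sqrt{3} \sqrt{-5 + \left(-2 + 3\right)^{2}} - 14 = \left(4 - 1\right) \sqrt{3} \sqrt{-5 + 1^{2}} - 14 = 3 \sqrt{3} \sqrt{-5 + 1} - 14 = 3 \sqrt{3} \sqrt{-4} - 14 = 3 \sqrt{3} \cdot 2 i - 14 = 3 \cdot 2 i \sqrt{3} - 14 = 6 i \sqrt{3} - 14 = -14 + 6 i \sqrt{3}$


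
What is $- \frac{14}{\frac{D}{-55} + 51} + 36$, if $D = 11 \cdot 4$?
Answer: $\frac{8966}{251} \approx 35.721$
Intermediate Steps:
$D = 44$
$- \frac{14}{\frac{D}{-55} + 51} + 36 = - \frac{14}{\frac{44}{-55} + 51} + 36 = - \frac{14}{44 \left(- \frac{1}{55}\right) + 51} + 36 = - \frac{14}{- \frac{4}{5} + 51} + 36 = - \frac{14}{\frac{251}{5}} + 36 = \left(-14\right) \frac{5}{251} + 36 = - \frac{70}{251} + 36 = \frac{8966}{251}$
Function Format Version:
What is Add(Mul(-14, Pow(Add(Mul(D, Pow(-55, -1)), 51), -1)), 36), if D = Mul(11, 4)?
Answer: Rational(8966, 251) ≈ 35.721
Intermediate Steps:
D = 44
Add(Mul(-14, Pow(Add(Mul(D, Pow(-55, -1)), 51), -1)), 36) = Add(Mul(-14, Pow(Add(Mul(44, Pow(-55, -1)), 51), -1)), 36) = Add(Mul(-14, Pow(Add(Mul(44, Rational(-1, 55)), 51), -1)), 36) = Add(Mul(-14, Pow(Add(Rational(-4, 5), 51), -1)), 36) = Add(Mul(-14, Pow(Rational(251, 5), -1)), 36) = Add(Mul(-14, Rational(5, 251)), 36) = Add(Rational(-70, 251), 36) = Rational(8966, 251)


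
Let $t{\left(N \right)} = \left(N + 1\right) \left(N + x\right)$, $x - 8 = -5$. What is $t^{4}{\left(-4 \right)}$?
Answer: $81$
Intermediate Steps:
$x = 3$ ($x = 8 - 5 = 3$)
$t{\left(N \right)} = \left(1 + N\right) \left(3 + N\right)$ ($t{\left(N \right)} = \left(N + 1\right) \left(N + 3\right) = \left(1 + N\right) \left(3 + N\right)$)
$t^{4}{\left(-4 \right)} = \left(3 + \left(-4\right)^{2} + 4 \left(-4\right)\right)^{4} = \left(3 + 16 - 16\right)^{4} = 3^{4} = 81$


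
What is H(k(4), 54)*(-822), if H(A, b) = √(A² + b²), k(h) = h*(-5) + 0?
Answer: -1644*√829 ≈ -47335.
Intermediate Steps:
k(h) = -5*h (k(h) = -5*h + 0 = -5*h)
H(k(4), 54)*(-822) = √((-5*4)² + 54²)*(-822) = √((-20)² + 2916)*(-822) = √(400 + 2916)*(-822) = √3316*(-822) = (2*√829)*(-822) = -1644*√829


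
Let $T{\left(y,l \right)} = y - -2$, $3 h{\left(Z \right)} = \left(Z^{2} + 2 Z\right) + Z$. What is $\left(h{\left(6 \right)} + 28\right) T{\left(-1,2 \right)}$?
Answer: $46$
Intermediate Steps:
$h{\left(Z \right)} = Z + \frac{Z^{2}}{3}$ ($h{\left(Z \right)} = \frac{\left(Z^{2} + 2 Z\right) + Z}{3} = \frac{Z^{2} + 3 Z}{3} = Z + \frac{Z^{2}}{3}$)
$T{\left(y,l \right)} = 2 + y$ ($T{\left(y,l \right)} = y + 2 = 2 + y$)
$\left(h{\left(6 \right)} + 28\right) T{\left(-1,2 \right)} = \left(\frac{1}{3} \cdot 6 \left(3 + 6\right) + 28\right) \left(2 - 1\right) = \left(\frac{1}{3} \cdot 6 \cdot 9 + 28\right) 1 = \left(18 + 28\right) 1 = 46 \cdot 1 = 46$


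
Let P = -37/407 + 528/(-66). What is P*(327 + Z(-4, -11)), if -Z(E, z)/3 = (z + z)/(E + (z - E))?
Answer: -28569/11 ≈ -2597.2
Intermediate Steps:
Z(E, z) = -6 (Z(E, z) = -3*(z + z)/(E + (z - E)) = -3*2*z/z = -3*2 = -6)
P = -89/11 (P = -37*1/407 + 528*(-1/66) = -1/11 - 8 = -89/11 ≈ -8.0909)
P*(327 + Z(-4, -11)) = -89*(327 - 6)/11 = -89/11*321 = -28569/11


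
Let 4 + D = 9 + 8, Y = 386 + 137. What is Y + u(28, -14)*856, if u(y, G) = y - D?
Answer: 13363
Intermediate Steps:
Y = 523
D = 13 (D = -4 + (9 + 8) = -4 + 17 = 13)
u(y, G) = -13 + y (u(y, G) = y - 1*13 = y - 13 = -13 + y)
Y + u(28, -14)*856 = 523 + (-13 + 28)*856 = 523 + 15*856 = 523 + 12840 = 13363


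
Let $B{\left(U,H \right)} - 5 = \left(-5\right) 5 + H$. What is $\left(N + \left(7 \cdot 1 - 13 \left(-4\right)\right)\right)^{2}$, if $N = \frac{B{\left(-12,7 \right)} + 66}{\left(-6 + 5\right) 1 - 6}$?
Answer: $\frac{129600}{49} \approx 2644.9$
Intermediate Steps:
$B{\left(U,H \right)} = -20 + H$ ($B{\left(U,H \right)} = 5 + \left(\left(-5\right) 5 + H\right) = 5 + \left(-25 + H\right) = -20 + H$)
$N = - \frac{53}{7}$ ($N = \frac{\left(-20 + 7\right) + 66}{\left(-6 + 5\right) 1 - 6} = \frac{-13 + 66}{\left(-1\right) 1 - 6} = \frac{53}{-1 - 6} = \frac{53}{-7} = 53 \left(- \frac{1}{7}\right) = - \frac{53}{7} \approx -7.5714$)
$\left(N + \left(7 \cdot 1 - 13 \left(-4\right)\right)\right)^{2} = \left(- \frac{53}{7} + \left(7 \cdot 1 - 13 \left(-4\right)\right)\right)^{2} = \left(- \frac{53}{7} + \left(7 - -52\right)\right)^{2} = \left(- \frac{53}{7} + \left(7 + 52\right)\right)^{2} = \left(- \frac{53}{7} + 59\right)^{2} = \left(\frac{360}{7}\right)^{2} = \frac{129600}{49}$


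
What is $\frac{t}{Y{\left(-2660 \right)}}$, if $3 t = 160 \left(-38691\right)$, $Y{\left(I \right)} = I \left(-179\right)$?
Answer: $- \frac{103176}{23807} \approx -4.3339$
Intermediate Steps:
$Y{\left(I \right)} = - 179 I$
$t = -2063520$ ($t = \frac{160 \left(-38691\right)}{3} = \frac{1}{3} \left(-6190560\right) = -2063520$)
$\frac{t}{Y{\left(-2660 \right)}} = - \frac{2063520}{\left(-179\right) \left(-2660\right)} = - \frac{2063520}{476140} = \left(-2063520\right) \frac{1}{476140} = - \frac{103176}{23807}$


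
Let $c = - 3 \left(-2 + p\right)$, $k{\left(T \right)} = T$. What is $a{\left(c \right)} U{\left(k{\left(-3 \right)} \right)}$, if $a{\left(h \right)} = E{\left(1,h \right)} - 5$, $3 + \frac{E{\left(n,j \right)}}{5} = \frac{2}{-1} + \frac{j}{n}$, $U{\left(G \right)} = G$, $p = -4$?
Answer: $-180$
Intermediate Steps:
$c = 18$ ($c = - 3 \left(-2 - 4\right) = \left(-3\right) \left(-6\right) = 18$)
$E{\left(n,j \right)} = -25 + \frac{5 j}{n}$ ($E{\left(n,j \right)} = -15 + 5 \left(\frac{2}{-1} + \frac{j}{n}\right) = -15 + 5 \left(2 \left(-1\right) + \frac{j}{n}\right) = -15 + 5 \left(-2 + \frac{j}{n}\right) = -15 + \left(-10 + \frac{5 j}{n}\right) = -25 + \frac{5 j}{n}$)
$a{\left(h \right)} = -30 + 5 h$ ($a{\left(h \right)} = \left(-25 + \frac{5 h}{1}\right) - 5 = \left(-25 + 5 h 1\right) - 5 = \left(-25 + 5 h\right) - 5 = -30 + 5 h$)
$a{\left(c \right)} U{\left(k{\left(-3 \right)} \right)} = \left(-30 + 5 \cdot 18\right) \left(-3\right) = \left(-30 + 90\right) \left(-3\right) = 60 \left(-3\right) = -180$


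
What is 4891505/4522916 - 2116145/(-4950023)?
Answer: 33784208333435/22388538227068 ≈ 1.5090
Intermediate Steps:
4891505/4522916 - 2116145/(-4950023) = 4891505*(1/4522916) - 2116145*(-1/4950023) = 4891505/4522916 + 2116145/4950023 = 33784208333435/22388538227068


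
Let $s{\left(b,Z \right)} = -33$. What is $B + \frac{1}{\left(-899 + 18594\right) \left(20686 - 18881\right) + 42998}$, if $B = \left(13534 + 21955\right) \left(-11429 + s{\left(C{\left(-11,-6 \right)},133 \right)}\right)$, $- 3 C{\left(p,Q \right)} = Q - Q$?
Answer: $- \frac{13009667832012213}{31982473} \approx -4.0677 \cdot 10^{8}$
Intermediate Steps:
$C{\left(p,Q \right)} = 0$ ($C{\left(p,Q \right)} = - \frac{Q - Q}{3} = \left(- \frac{1}{3}\right) 0 = 0$)
$B = -406774918$ ($B = \left(13534 + 21955\right) \left(-11429 - 33\right) = 35489 \left(-11462\right) = -406774918$)
$B + \frac{1}{\left(-899 + 18594\right) \left(20686 - 18881\right) + 42998} = -406774918 + \frac{1}{\left(-899 + 18594\right) \left(20686 - 18881\right) + 42998} = -406774918 + \frac{1}{17695 \cdot 1805 + 42998} = -406774918 + \frac{1}{31939475 + 42998} = -406774918 + \frac{1}{31982473} = - \frac{13009667832012213}{31982473}$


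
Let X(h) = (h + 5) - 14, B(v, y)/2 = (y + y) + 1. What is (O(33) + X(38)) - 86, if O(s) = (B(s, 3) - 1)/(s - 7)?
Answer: -113/2 ≈ -56.500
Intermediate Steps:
B(v, y) = 2 + 4*y (B(v, y) = 2*((y + y) + 1) = 2*(2*y + 1) = 2*(1 + 2*y) = 2 + 4*y)
X(h) = -9 + h (X(h) = (5 + h) - 14 = -9 + h)
O(s) = 13/(-7 + s) (O(s) = ((2 + 4*3) - 1)/(s - 7) = ((2 + 12) - 1)/(-7 + s) = (14 - 1)/(-7 + s) = 13/(-7 + s))
(O(33) + X(38)) - 86 = (13/(-7 + 33) + (-9 + 38)) - 86 = (13/26 + 29) - 86 = (13*(1/26) + 29) - 86 = (½ + 29) - 86 = 59/2 - 86 = -113/2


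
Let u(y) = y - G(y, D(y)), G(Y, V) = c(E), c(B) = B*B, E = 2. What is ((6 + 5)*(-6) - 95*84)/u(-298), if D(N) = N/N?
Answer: 4023/151 ≈ 26.642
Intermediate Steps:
D(N) = 1
c(B) = B²
G(Y, V) = 4 (G(Y, V) = 2² = 4)
u(y) = -4 + y (u(y) = y - 1*4 = y - 4 = -4 + y)
((6 + 5)*(-6) - 95*84)/u(-298) = ((6 + 5)*(-6) - 95*84)/(-4 - 298) = (11*(-6) - 7980)/(-302) = (-66 - 7980)*(-1/302) = -8046*(-1/302) = 4023/151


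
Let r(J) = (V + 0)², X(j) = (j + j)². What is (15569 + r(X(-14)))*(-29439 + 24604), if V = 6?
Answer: -75450175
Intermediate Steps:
X(j) = 4*j² (X(j) = (2*j)² = 4*j²)
r(J) = 36 (r(J) = (6 + 0)² = 6² = 36)
(15569 + r(X(-14)))*(-29439 + 24604) = (15569 + 36)*(-29439 + 24604) = 15605*(-4835) = -75450175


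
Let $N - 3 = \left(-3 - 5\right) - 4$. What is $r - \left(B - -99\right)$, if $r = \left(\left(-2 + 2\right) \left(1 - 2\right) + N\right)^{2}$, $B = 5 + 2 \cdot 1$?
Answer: $-25$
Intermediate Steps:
$N = -9$ ($N = 3 - 12 = -9$)
$B = 7$ ($B = 5 + 2 = 7$)
$r = 81$ ($r = \left(\left(-2 + 2\right) \left(1 - 2\right) - 9\right)^{2} = \left(0 \left(-1\right) - 9\right)^{2} = \left(0 - 9\right)^{2} = \left(-9\right)^{2} = 81$)
$r - \left(B - -99\right) = 81 - \left(7 - -99\right) = 81 - \left(7 + 99\right) = 81 - 106 = -25$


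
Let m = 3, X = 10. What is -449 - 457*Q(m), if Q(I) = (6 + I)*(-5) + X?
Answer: 15546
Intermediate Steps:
Q(I) = -20 - 5*I (Q(I) = (6 + I)*(-5) + 10 = (-30 - 5*I) + 10 = -20 - 5*I)
-449 - 457*Q(m) = -449 - 457*(-20 - 5*3) = -449 - 457*(-20 - 15) = -449 - 457*(-35) = -449 + 15995 = 15546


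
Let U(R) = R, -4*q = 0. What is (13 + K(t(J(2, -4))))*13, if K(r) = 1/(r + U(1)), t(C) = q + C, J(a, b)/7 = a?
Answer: 2548/15 ≈ 169.87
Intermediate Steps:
q = 0 (q = -¼*0 = 0)
J(a, b) = 7*a
t(C) = C (t(C) = 0 + C = C)
K(r) = 1/(1 + r) (K(r) = 1/(r + 1) = 1/(1 + r))
(13 + K(t(J(2, -4))))*13 = (13 + 1/(1 + 7*2))*13 = (13 + 1/(1 + 14))*13 = (13 + 1/15)*13 = (196/15)*13 = 2548/15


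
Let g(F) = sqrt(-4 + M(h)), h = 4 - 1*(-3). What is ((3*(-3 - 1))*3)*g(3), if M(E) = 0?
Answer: -72*I ≈ -72.0*I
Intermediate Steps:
h = 7 (h = 4 + 3 = 7)
g(F) = 2*I (g(F) = sqrt(-4 + 0) = sqrt(-4) = 2*I)
((3*(-3 - 1))*3)*g(3) = ((3*(-3 - 1))*3)*(2*I) = ((3*(-4))*3)*(2*I) = (-12*3)*(2*I) = -72*I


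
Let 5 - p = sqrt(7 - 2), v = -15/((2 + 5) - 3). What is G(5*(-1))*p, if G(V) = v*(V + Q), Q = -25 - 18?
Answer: 900 - 180*sqrt(5) ≈ 497.51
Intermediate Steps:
Q = -43
v = -15/4 (v = -15/(7 - 3) = -15/4 ≈ -3.7500)
p = 5 - sqrt(5) (p = 5 - sqrt(7 - 2) = 5 - sqrt(5) ≈ 2.7639)
G(V) = 645/4 - 15*V/4 (G(V) = -15*(V - 43)/4 = -15*(-43 + V)/4 = 645/4 - 15*V/4)
G(5*(-1))*p = (645/4 - 75*(-1)/4)*(5 - sqrt(5)) = (645/4 - 15/4*(-5))*(5 - sqrt(5)) = (645/4 + 75/4)*(5 - sqrt(5)) = 180*(5 - sqrt(5)) = 900 - 180*sqrt(5)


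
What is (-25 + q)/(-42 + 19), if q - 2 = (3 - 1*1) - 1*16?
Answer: 37/23 ≈ 1.6087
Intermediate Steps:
q = -12 (q = 2 + ((3 - 1*1) - 1*16) = 2 + ((3 - 1) - 16) = 2 + (2 - 16) = 2 - 14 = -12)
(-25 + q)/(-42 + 19) = (-25 - 12)/(-42 + 19) = -37/(-23) = -1/23*(-37) = 37/23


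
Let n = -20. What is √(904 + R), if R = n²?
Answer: 2*√326 ≈ 36.111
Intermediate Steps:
R = 400 (R = (-20)² = 400)
√(904 + R) = √(904 + 400) = √1304 = 2*√326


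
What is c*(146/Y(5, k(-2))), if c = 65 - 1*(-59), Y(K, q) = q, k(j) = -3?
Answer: -18104/3 ≈ -6034.7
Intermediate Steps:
c = 124 (c = 65 + 59 = 124)
c*(146/Y(5, k(-2))) = 124*(146/(-3)) = 124*(146*(-1/3)) = 124*(-146/3) = -18104/3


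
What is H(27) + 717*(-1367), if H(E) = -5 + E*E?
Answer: -979415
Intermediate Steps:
H(E) = -5 + E²
H(27) + 717*(-1367) = (-5 + 27²) + 717*(-1367) = (-5 + 729) - 980139 = 724 - 980139 = -979415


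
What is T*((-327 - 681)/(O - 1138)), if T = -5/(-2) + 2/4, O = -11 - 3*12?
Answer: 1008/395 ≈ 2.5519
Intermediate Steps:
O = -47 (O = -11 - 36 = -47)
T = 3 (T = -5*(-½) + 2*(¼) = 5/2 + ½ = 3)
T*((-327 - 681)/(O - 1138)) = 3*((-327 - 681)/(-47 - 1138)) = 3*(-1008/(-1185)) = 3*(-1008*(-1/1185)) = 3*(336/395) = 1008/395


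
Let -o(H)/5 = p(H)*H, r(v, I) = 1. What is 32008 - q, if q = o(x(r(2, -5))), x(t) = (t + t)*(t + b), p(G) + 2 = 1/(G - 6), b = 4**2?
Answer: 443437/14 ≈ 31674.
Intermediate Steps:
b = 16
p(G) = -2 + 1/(-6 + G) (p(G) = -2 + 1/(G - 6) = -2 + 1/(-6 + G))
x(t) = 2*t*(16 + t) (x(t) = (t + t)*(t + 16) = (2*t)*(16 + t) = 2*t*(16 + t))
o(H) = -5*H*(13 - 2*H)/(-6 + H) (o(H) = -5*(13 - 2*H)/(-6 + H)*H = -5*H*(13 - 2*H)/(-6 + H))
q = 4675/14 (q = 5*(2*1*(16 + 1))*(-13 + 2*(2*1*(16 + 1)))/(-6 + 2*1*(16 + 1)) = 5*(2*1*17)*(-13 + 2*(2*1*17))/(-6 + 2*1*17) = 5*34*(-13 + 2*34)/(-6 + 34) = 5*34*(-13 + 68)/28 = 5*34*(1/28)*55 = 4675/14 ≈ 333.93)
32008 - q = 32008 - 1*4675/14 = 32008 - 4675/14 = 443437/14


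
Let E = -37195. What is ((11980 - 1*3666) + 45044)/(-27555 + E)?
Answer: -26679/32375 ≈ -0.82406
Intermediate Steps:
((11980 - 1*3666) + 45044)/(-27555 + E) = ((11980 - 1*3666) + 45044)/(-27555 - 37195) = ((11980 - 3666) + 45044)/(-64750) = (8314 + 45044)*(-1/64750) = 53358*(-1/64750) = -26679/32375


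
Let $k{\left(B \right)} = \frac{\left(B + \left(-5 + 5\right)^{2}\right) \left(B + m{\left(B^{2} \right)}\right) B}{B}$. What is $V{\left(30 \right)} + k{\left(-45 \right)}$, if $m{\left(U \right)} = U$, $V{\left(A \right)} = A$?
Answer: $-89070$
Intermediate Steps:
$k{\left(B \right)} = B \left(B + B^{2}\right)$ ($k{\left(B \right)} = \frac{\left(B + \left(-5 + 5\right)^{2}\right) \left(B + B^{2}\right) B}{B} = \frac{\left(B + 0^{2}\right) \left(B + B^{2}\right) B}{B} = \frac{\left(B + 0\right) \left(B + B^{2}\right) B}{B} = \frac{B \left(B + B^{2}\right) B}{B} = \frac{B^{2} \left(B + B^{2}\right)}{B} = B \left(B + B^{2}\right)$)
$V{\left(30 \right)} + k{\left(-45 \right)} = 30 + \left(-45\right)^{2} \left(1 - 45\right) = 30 + 2025 \left(-44\right) = 30 - 89100 = -89070$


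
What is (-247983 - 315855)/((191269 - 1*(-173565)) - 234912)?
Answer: -281919/64961 ≈ -4.3398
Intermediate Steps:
(-247983 - 315855)/((191269 - 1*(-173565)) - 234912) = -563838/((191269 + 173565) - 234912) = -563838/(364834 - 234912) = -563838/129922 = -563838*1/129922 = -281919/64961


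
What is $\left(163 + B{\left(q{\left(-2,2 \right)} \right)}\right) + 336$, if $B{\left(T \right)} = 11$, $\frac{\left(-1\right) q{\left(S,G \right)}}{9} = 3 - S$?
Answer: $510$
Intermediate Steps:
$q{\left(S,G \right)} = -27 + 9 S$ ($q{\left(S,G \right)} = - 9 \left(3 - S\right) = -27 + 9 S$)
$\left(163 + B{\left(q{\left(-2,2 \right)} \right)}\right) + 336 = \left(163 + 11\right) + 336 = 174 + 336 = 510$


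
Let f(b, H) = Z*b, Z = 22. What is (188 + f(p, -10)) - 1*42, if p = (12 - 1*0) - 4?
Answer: 322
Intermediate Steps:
p = 8 (p = (12 + 0) - 4 = 12 - 4 = 8)
f(b, H) = 22*b
(188 + f(p, -10)) - 1*42 = (188 + 22*8) - 1*42 = (188 + 176) - 42 = 364 - 42 = 322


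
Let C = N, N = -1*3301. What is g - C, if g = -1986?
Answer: 1315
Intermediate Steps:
N = -3301
C = -3301
g - C = -1986 - 1*(-3301) = -1986 + 3301 = 1315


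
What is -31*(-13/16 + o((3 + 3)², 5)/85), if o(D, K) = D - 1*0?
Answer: 16399/1360 ≈ 12.058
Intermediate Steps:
o(D, K) = D (o(D, K) = D + 0 = D)
-31*(-13/16 + o((3 + 3)², 5)/85) = -31*(-13/16 + (3 + 3)²/85) = -31*(-13*1/16 + 6²*(1/85)) = -31*(-13/16 + 36*(1/85)) = -31*(-13/16 + 36/85) = -31*(-529/1360) = 16399/1360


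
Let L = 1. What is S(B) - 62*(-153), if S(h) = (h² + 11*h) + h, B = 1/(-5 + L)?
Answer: 151729/16 ≈ 9483.1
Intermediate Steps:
B = -¼ (B = 1/(-5 + 1) = 1/(-4) = -¼ ≈ -0.25000)
S(h) = h² + 12*h
S(B) - 62*(-153) = -(12 - ¼)/4 - 62*(-153) = -¼*47/4 + 9486 = -47/16 + 9486 = 151729/16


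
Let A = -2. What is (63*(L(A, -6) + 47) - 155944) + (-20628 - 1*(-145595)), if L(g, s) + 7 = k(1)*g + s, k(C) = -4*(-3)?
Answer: -30347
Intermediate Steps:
k(C) = 12
L(g, s) = -7 + s + 12*g (L(g, s) = -7 + (12*g + s) = -7 + (s + 12*g) = -7 + s + 12*g)
(63*(L(A, -6) + 47) - 155944) + (-20628 - 1*(-145595)) = (63*((-7 - 6 + 12*(-2)) + 47) - 155944) + (-20628 - 1*(-145595)) = (63*((-7 - 6 - 24) + 47) - 155944) + (-20628 + 145595) = (63*(-37 + 47) - 155944) + 124967 = (63*10 - 155944) + 124967 = (630 - 155944) + 124967 = -155314 + 124967 = -30347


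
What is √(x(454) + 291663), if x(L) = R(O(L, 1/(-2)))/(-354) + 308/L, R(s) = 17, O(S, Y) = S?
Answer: √1883391108031938/80358 ≈ 540.06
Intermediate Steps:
x(L) = -17/354 + 308/L (x(L) = 17/(-354) + 308/L = 17*(-1/354) + 308/L = -17/354 + 308/L)
√(x(454) + 291663) = √((-17/354 + 308/454) + 291663) = √((-17/354 + 308*(1/454)) + 291663) = √((-17/354 + 154/227) + 291663) = √(50657/80358 + 291663) = √(23437506011/80358) = √1883391108031938/80358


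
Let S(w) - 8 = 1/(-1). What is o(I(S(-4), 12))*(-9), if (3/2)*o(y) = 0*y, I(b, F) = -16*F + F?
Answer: 0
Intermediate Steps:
S(w) = 7 (S(w) = 8 + 1/(-1) = 8 - 1 = 7)
I(b, F) = -15*F
o(y) = 0 (o(y) = 2*(0*y)/3 = (⅔)*0 = 0)
o(I(S(-4), 12))*(-9) = 0*(-9) = 0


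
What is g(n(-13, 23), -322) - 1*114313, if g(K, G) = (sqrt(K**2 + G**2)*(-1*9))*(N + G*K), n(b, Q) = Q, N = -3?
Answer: -114313 + 1533663*sqrt(197) ≈ 2.1412e+7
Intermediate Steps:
g(K, G) = -9*sqrt(G**2 + K**2)*(-3 + G*K) (g(K, G) = (sqrt(K**2 + G**2)*(-1*9))*(-3 + G*K) = (sqrt(G**2 + K**2)*(-9))*(-3 + G*K) = (-9*sqrt(G**2 + K**2))*(-3 + G*K) = -9*sqrt(G**2 + K**2)*(-3 + G*K))
g(n(-13, 23), -322) - 1*114313 = 9*sqrt((-322)**2 + 23**2)*(3 - 1*(-322)*23) - 1*114313 = 9*sqrt(103684 + 529)*(3 + 7406) - 114313 = 9*sqrt(104213)*7409 - 114313 = 9*(23*sqrt(197))*7409 - 114313 = 1533663*sqrt(197) - 114313 = -114313 + 1533663*sqrt(197)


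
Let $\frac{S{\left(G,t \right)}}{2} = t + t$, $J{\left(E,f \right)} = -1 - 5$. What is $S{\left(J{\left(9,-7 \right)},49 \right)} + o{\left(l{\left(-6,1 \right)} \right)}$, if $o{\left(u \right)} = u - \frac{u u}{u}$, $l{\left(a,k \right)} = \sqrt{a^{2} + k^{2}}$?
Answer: $196$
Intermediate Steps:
$J{\left(E,f \right)} = -6$ ($J{\left(E,f \right)} = -1 - 5 = -6$)
$S{\left(G,t \right)} = 4 t$ ($S{\left(G,t \right)} = 2 \left(t + t\right) = 2 \cdot 2 t = 4 t$)
$o{\left(u \right)} = 0$ ($o{\left(u \right)} = u - \frac{u^{2}}{u} = u - u = 0$)
$S{\left(J{\left(9,-7 \right)},49 \right)} + o{\left(l{\left(-6,1 \right)} \right)} = 4 \cdot 49 + 0 = 196 + 0 = 196$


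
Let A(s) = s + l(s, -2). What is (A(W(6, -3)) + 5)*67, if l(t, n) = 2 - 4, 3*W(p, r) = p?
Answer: 335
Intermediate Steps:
W(p, r) = p/3
l(t, n) = -2
A(s) = -2 + s (A(s) = s - 2 = -2 + s)
(A(W(6, -3)) + 5)*67 = ((-2 + (⅓)*6) + 5)*67 = ((-2 + 2) + 5)*67 = (0 + 5)*67 = 5*67 = 335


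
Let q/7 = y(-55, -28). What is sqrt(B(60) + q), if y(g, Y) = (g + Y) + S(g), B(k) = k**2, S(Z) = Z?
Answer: sqrt(2634) ≈ 51.323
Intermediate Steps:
y(g, Y) = Y + 2*g (y(g, Y) = (g + Y) + g = (Y + g) + g = Y + 2*g)
q = -966 (q = 7*(-28 + 2*(-55)) = 7*(-28 - 110) = 7*(-138) = -966)
sqrt(B(60) + q) = sqrt(60**2 - 966) = sqrt(3600 - 966) = sqrt(2634)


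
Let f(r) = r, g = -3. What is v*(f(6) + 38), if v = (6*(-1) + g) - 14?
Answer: -1012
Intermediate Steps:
v = -23 (v = (6*(-1) - 3) - 14 = (-6 - 3) - 14 = -9 - 14 = -23)
v*(f(6) + 38) = -23*(6 + 38) = -23*44 = -1012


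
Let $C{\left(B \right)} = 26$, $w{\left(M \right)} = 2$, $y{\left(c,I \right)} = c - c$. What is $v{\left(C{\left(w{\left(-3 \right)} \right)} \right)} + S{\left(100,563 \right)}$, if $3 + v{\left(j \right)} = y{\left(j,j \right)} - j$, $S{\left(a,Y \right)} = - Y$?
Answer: $-592$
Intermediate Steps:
$y{\left(c,I \right)} = 0$
$v{\left(j \right)} = -3 - j$ ($v{\left(j \right)} = -3 + \left(0 - j\right) = -3 - j$)
$v{\left(C{\left(w{\left(-3 \right)} \right)} \right)} + S{\left(100,563 \right)} = \left(-3 - 26\right) - 563 = -29 - 563 = -592$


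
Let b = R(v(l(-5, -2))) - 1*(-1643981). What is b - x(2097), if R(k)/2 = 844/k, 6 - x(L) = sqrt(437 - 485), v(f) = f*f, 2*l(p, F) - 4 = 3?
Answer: 80561527/49 + 4*I*sqrt(3) ≈ 1.6441e+6 + 6.9282*I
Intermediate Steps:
l(p, F) = 7/2 (l(p, F) = 2 + (1/2)*3 = 2 + 3/2 = 7/2)
v(f) = f**2
x(L) = 6 - 4*I*sqrt(3) (x(L) = 6 - sqrt(437 - 485) = 6 - sqrt(-48) = 6 - 4*I*sqrt(3))
R(k) = 1688/k (R(k) = 2*(844/k) = 1688/k)
b = 80561821/49 (b = 1688/((7/2)**2) - 1*(-1643981) = 1688/(49/4) + 1643981 = 1688*(4/49) + 1643981 = 6752/49 + 1643981 = 80561821/49 ≈ 1.6441e+6)
b - x(2097) = 80561821/49 - (6 - 4*I*sqrt(3)) = 80561821/49 + (-6 + 4*I*sqrt(3)) = 80561527/49 + 4*I*sqrt(3)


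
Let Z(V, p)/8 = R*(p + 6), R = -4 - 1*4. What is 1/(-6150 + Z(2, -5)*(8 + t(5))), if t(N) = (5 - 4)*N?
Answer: -1/6982 ≈ -0.00014323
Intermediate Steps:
R = -8 (R = -4 - 4 = -8)
t(N) = N (t(N) = 1*N = N)
Z(V, p) = -384 - 64*p (Z(V, p) = 8*(-8*(p + 6)) = 8*(-8*(6 + p)) = 8*(-48 - 8*p) = -384 - 64*p)
1/(-6150 + Z(2, -5)*(8 + t(5))) = 1/(-6150 + (-384 - 64*(-5))*(8 + 5)) = 1/(-6150 + (-384 + 320)*13) = 1/(-6150 - 64*13) = 1/(-6150 - 832) = 1/(-6982) = -1/6982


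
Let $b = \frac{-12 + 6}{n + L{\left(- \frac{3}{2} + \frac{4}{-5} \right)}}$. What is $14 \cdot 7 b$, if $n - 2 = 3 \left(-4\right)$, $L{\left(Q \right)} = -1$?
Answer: $\frac{588}{11} \approx 53.455$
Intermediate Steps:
$n = -10$ ($n = 2 + 3 \left(-4\right) = 2 - 12 = -10$)
$b = \frac{6}{11}$ ($b = \frac{-12 + 6}{-10 - 1} = - \frac{6}{-11} = \left(-6\right) \left(- \frac{1}{11}\right) = \frac{6}{11} \approx 0.54545$)
$14 \cdot 7 b = 14 \cdot 7 \cdot \frac{6}{11} = 98 \cdot \frac{6}{11} = \frac{588}{11}$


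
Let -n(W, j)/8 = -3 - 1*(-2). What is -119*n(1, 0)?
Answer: -952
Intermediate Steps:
n(W, j) = 8 (n(W, j) = -8*(-3 - 1*(-2)) = -8*(-3 + 2) = -8*(-1) = 8)
-119*n(1, 0) = -119*8 = -952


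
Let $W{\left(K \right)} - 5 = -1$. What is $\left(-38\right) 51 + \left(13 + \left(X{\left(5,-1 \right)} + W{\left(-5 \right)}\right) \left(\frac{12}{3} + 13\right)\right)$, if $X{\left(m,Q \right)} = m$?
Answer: $-1772$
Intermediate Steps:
$W{\left(K \right)} = 4$ ($W{\left(K \right)} = 5 - 1 = 4$)
$\left(-38\right) 51 + \left(13 + \left(X{\left(5,-1 \right)} + W{\left(-5 \right)}\right) \left(\frac{12}{3} + 13\right)\right) = \left(-38\right) 51 + \left(13 + \left(5 + 4\right) \left(\frac{12}{3} + 13\right)\right) = -1938 + \left(13 + 9 \left(12 \cdot \frac{1}{3} + 13\right)\right) = -1938 + \left(13 + 9 \left(4 + 13\right)\right) = -1938 + \left(13 + 9 \cdot 17\right) = -1938 + \left(13 + 153\right) = -1938 + 166 = -1772$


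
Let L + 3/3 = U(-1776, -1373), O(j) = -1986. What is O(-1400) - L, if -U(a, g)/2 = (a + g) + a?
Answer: -11835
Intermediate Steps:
U(a, g) = -4*a - 2*g (U(a, g) = -2*((a + g) + a) = -2*(g + 2*a) = -4*a - 2*g)
L = 9849 (L = -1 + (-4*(-1776) - 2*(-1373)) = -1 + (7104 + 2746) = -1 + 9850 = 9849)
O(-1400) - L = -1986 - 1*9849 = -1986 - 9849 = -11835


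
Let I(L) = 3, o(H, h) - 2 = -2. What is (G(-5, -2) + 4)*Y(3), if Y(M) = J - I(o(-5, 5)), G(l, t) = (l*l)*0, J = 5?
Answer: 8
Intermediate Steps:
o(H, h) = 0 (o(H, h) = 2 - 2 = 0)
G(l, t) = 0 (G(l, t) = l**2*0 = 0)
Y(M) = 2 (Y(M) = 5 - 1*3 = 5 - 3 = 2)
(G(-5, -2) + 4)*Y(3) = (0 + 4)*2 = 4*2 = 8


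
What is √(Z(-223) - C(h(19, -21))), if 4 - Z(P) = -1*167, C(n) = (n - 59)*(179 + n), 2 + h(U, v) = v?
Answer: √12963 ≈ 113.86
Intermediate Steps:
h(U, v) = -2 + v
C(n) = (-59 + n)*(179 + n)
Z(P) = 171 (Z(P) = 4 - (-1)*167 = 4 - 1*(-167) = 4 + 167 = 171)
√(Z(-223) - C(h(19, -21))) = √(171 - (-10561 + (-2 - 21)² + 120*(-2 - 21))) = √(171 - (-10561 + (-23)² + 120*(-23))) = √(171 - (-10561 + 529 - 2760)) = √(171 - 1*(-12792)) = √(171 + 12792) = √12963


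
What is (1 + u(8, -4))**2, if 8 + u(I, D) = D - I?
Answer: 361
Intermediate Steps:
u(I, D) = -8 + D - I (u(I, D) = -8 + (D - I) = -8 + D - I)
(1 + u(8, -4))**2 = (1 + (-8 - 4 - 1*8))**2 = (1 + (-8 - 4 - 8))**2 = (1 - 20)**2 = (-19)**2 = 361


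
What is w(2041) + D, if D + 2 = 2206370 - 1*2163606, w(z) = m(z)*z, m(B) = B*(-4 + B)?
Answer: 8485534959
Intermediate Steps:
w(z) = z²*(-4 + z) (w(z) = (z*(-4 + z))*z = z²*(-4 + z))
D = 42762 (D = -2 + (2206370 - 1*2163606) = -2 + (2206370 - 2163606) = -2 + 42764 = 42762)
w(2041) + D = 2041²*(-4 + 2041) + 42762 = 4165681*2037 + 42762 = 8485492197 + 42762 = 8485534959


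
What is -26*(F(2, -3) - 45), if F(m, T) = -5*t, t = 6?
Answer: 1950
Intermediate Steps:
F(m, T) = -30 (F(m, T) = -5*6 = -30)
-26*(F(2, -3) - 45) = -26*(-30 - 45) = -26*(-75) = 1950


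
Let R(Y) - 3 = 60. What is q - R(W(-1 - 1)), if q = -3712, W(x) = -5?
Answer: -3775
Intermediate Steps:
R(Y) = 63 (R(Y) = 3 + 60 = 63)
q - R(W(-1 - 1)) = -3712 - 1*63 = -3712 - 63 = -3775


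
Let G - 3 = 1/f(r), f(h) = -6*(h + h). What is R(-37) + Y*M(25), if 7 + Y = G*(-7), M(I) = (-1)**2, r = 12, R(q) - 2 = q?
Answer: -9065/144 ≈ -62.951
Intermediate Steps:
R(q) = 2 + q
M(I) = 1
f(h) = -12*h
G = 431/144 (G = 3 + 1/(-12*12) = 3 + 1/(-144) = 3 - 1/144 = 431/144 ≈ 2.9931)
Y = -4025/144 (Y = -7 + (431/144)*(-7) = -7 - 3017/144 = -4025/144 ≈ -27.951)
R(-37) + Y*M(25) = (2 - 37) - 4025/144*1 = -35 - 4025/144 = -9065/144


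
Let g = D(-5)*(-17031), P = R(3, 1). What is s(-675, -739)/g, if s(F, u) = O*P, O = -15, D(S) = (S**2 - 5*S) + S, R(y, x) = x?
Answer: 1/51093 ≈ 1.9572e-5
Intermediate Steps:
P = 1
D(S) = S**2 - 4*S
g = -766395 (g = -5*(-4 - 5)*(-17031) = -5*(-9)*(-17031) = 45*(-17031) = -766395)
s(F, u) = -15 (s(F, u) = -15*1 = -15)
s(-675, -739)/g = -15/(-766395) = -15*(-1/766395) = 1/51093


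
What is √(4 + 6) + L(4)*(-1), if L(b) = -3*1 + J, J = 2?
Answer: 1 + √10 ≈ 4.1623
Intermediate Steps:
L(b) = -1 (L(b) = -3*1 + 2 = -3 + 2 = -1)
√(4 + 6) + L(4)*(-1) = √(4 + 6) - 1*(-1) = √10 + 1 = 1 + √10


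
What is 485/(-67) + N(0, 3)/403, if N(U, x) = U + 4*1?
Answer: -195187/27001 ≈ -7.2289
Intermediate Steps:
N(U, x) = 4 + U (N(U, x) = U + 4 = 4 + U)
485/(-67) + N(0, 3)/403 = 485/(-67) + (4 + 0)/403 = 485*(-1/67) + 4*(1/403) = -485/67 + 4/403 = -195187/27001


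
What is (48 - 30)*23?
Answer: 414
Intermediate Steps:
(48 - 30)*23 = 18*23 = 414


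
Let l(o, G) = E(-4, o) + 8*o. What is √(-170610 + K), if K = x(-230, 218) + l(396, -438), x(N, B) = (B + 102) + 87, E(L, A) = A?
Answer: I*√166639 ≈ 408.21*I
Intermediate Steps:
l(o, G) = 9*o (l(o, G) = o + 8*o = 9*o)
x(N, B) = 189 + B (x(N, B) = (102 + B) + 87 = 189 + B)
K = 3971 (K = (189 + 218) + 9*396 = 407 + 3564 = 3971)
√(-170610 + K) = √(-170610 + 3971) = √(-166639) = I*√166639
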